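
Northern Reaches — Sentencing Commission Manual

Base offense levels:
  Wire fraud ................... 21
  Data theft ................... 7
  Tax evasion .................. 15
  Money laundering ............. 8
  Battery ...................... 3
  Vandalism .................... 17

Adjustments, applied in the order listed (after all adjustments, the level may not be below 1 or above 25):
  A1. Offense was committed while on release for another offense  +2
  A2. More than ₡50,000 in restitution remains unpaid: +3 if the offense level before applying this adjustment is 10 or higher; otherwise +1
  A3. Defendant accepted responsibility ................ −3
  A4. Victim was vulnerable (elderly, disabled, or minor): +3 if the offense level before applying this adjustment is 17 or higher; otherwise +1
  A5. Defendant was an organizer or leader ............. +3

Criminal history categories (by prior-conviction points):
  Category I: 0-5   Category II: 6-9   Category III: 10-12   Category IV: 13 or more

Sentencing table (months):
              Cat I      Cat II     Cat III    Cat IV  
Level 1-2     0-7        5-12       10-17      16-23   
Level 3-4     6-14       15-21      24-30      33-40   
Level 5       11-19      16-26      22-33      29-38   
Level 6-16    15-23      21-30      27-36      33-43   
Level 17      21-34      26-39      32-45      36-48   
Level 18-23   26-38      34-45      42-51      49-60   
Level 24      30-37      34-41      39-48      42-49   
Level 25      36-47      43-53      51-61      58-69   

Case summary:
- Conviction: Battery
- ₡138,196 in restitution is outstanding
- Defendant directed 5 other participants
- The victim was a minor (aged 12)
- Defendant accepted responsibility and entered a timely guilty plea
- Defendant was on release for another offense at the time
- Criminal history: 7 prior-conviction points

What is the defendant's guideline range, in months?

Base offense level for battery: 3.
A1 applies: 3 + 2 = 5.
A2 applies (level before this adjustment is 5 < 10, so +1): 5 + 1 = 6.
A3 applies: 6 − 3 = 3.
A4 applies (level before this adjustment is 3 < 17, so +1): 3 + 1 = 4.
A5 applies: 4 + 3 = 7.
Final offense level: 7.
Criminal history: 7 prior points → Category II (6-9).
Level 7 falls in the 6-16 band.
Grid: Level 6-16 × Category II = 21-30 months.

21-30 months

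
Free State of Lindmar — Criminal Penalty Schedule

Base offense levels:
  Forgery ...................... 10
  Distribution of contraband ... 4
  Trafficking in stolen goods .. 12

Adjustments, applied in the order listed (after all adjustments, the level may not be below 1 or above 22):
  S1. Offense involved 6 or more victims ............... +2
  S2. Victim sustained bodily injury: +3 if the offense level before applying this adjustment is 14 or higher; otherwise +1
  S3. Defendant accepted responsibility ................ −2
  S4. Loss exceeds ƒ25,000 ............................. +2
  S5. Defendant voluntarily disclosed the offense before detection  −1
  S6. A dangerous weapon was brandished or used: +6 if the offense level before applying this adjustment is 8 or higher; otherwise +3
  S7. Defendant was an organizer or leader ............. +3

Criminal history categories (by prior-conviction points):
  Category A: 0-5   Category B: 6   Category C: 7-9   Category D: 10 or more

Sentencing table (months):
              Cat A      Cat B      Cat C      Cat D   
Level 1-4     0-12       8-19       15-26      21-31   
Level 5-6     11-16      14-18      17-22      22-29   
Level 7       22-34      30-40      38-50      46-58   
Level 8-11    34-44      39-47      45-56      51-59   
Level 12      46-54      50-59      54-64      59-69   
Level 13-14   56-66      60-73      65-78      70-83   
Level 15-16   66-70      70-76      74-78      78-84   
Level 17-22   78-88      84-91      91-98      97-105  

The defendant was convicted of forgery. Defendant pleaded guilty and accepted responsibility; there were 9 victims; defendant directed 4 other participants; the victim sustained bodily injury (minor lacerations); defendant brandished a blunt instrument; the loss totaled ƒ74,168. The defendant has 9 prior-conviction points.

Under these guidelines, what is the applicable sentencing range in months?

Base offense level for forgery: 10.
S1 applies: 10 + 2 = 12.
S2 applies (level before this adjustment is 12 < 14, so +1): 12 + 1 = 13.
S3 applies: 13 − 2 = 11.
S4 applies: 11 + 2 = 13.
S5 does not apply.
S6 applies (level before this adjustment is 13 ≥ 8, so +6): 13 + 6 = 19.
S7 applies: 19 + 3 = 22.
Final offense level: 22.
Criminal history: 9 prior points → Category C (7-9).
Level 22 falls in the 17-22 band.
Grid: Level 17-22 × Category C = 91-98 months.

91-98 months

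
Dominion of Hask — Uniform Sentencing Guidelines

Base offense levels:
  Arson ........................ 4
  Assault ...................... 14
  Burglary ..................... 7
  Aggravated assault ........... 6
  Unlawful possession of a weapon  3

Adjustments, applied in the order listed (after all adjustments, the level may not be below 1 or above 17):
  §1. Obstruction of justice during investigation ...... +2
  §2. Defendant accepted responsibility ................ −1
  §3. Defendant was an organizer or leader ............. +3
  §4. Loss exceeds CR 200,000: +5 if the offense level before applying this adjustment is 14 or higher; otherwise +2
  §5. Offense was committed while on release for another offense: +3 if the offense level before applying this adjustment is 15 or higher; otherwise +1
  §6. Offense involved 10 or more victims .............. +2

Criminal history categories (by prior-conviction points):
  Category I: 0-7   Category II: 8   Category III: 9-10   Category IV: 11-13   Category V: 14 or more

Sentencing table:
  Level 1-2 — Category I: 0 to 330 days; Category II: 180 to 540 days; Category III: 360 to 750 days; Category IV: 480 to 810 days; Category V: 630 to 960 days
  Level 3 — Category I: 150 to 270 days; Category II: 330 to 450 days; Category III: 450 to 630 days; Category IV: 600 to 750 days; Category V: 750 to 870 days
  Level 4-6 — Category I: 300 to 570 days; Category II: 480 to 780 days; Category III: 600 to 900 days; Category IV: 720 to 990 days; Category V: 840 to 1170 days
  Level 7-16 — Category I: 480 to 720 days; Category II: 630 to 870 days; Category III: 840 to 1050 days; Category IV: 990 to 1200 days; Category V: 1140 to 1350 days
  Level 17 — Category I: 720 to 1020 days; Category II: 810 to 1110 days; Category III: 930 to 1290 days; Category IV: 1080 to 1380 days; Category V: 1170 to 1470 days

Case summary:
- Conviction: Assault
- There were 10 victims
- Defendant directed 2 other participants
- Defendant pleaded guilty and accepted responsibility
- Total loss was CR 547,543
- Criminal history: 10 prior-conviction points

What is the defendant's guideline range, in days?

Base offense level for assault: 14.
§1 does not apply.
§2 applies: 14 − 1 = 13.
§3 applies: 13 + 3 = 16.
§4 applies (level before this adjustment is 16 ≥ 14, so +5): 16 + 5 = 21.
§5 does not apply.
§6 applies: 21 + 2 = 23.
Level 23 exceeds the maximum of 17; capped at 17.
Final offense level: 17.
Criminal history: 10 prior points → Category III (9-10).
Level 17 falls in the 17 band.
Grid: Level 17 × Category III = 930-1290 days.

930-1290 days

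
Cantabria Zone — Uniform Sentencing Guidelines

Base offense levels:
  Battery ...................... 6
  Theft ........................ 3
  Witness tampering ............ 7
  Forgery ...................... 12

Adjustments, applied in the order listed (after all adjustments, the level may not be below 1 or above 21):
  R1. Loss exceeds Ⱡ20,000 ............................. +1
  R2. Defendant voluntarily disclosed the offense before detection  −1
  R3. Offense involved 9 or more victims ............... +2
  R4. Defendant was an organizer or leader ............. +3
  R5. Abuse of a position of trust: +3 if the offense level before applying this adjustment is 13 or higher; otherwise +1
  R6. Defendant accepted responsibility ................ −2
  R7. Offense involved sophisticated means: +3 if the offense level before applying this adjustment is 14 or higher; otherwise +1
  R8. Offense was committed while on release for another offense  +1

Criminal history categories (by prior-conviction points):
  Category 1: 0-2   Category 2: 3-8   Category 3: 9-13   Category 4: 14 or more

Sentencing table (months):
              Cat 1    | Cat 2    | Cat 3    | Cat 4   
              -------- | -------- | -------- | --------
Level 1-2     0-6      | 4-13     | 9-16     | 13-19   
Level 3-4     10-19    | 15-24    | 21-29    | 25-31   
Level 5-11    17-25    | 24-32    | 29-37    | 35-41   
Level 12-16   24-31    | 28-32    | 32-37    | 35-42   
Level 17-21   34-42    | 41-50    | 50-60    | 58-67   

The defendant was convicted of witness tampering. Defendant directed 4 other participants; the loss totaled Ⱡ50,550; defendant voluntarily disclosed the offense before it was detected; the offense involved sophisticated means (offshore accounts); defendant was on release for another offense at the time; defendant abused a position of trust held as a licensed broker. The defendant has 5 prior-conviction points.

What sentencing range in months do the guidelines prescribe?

Base offense level for witness tampering: 7.
R1 applies: 7 + 1 = 8.
R2 applies: 8 − 1 = 7.
R4 applies: 7 + 3 = 10.
R5 applies (level before this adjustment is 10 < 13, so +1): 10 + 1 = 11.
R7 applies (level before this adjustment is 11 < 14, so +1): 11 + 1 = 12.
R8 applies: 12 + 1 = 13.
Final offense level: 13.
Criminal history: 5 prior points → Category 2 (3-8).
Level 13 falls in the 12-16 band.
Grid: Level 12-16 × Category 2 = 28-32 months.

28-32 months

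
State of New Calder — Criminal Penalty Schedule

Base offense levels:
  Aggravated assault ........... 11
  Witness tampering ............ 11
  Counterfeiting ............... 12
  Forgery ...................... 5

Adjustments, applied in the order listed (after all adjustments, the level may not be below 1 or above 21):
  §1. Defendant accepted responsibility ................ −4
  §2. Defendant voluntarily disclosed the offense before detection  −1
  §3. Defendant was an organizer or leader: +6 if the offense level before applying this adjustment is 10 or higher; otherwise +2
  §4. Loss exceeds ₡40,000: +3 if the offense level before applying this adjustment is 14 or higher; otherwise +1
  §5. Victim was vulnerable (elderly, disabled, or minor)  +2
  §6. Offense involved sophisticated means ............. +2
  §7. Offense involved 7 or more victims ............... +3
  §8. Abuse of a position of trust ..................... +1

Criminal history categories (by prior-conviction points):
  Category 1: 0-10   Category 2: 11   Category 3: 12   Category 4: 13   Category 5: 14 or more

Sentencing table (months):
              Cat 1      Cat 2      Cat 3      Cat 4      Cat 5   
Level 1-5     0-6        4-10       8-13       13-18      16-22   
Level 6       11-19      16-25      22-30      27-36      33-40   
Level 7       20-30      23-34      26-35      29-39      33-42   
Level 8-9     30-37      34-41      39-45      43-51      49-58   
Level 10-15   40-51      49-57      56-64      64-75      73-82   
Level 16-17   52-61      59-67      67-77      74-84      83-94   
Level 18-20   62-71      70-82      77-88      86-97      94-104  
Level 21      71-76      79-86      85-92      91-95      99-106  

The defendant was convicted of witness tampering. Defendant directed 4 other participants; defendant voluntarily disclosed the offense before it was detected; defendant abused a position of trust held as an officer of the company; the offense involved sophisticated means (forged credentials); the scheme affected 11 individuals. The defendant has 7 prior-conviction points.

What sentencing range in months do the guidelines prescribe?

Base offense level for witness tampering: 11.
§1 does not apply.
§2 applies: 11 − 1 = 10.
§3 applies (level before this adjustment is 10 ≥ 10, so +6): 10 + 6 = 16.
§4 does not apply.
§5 does not apply.
§6 applies: 16 + 2 = 18.
§7 applies: 18 + 3 = 21.
§8 applies: 21 + 1 = 22.
Level 22 exceeds the maximum of 21; capped at 21.
Final offense level: 21.
Criminal history: 7 prior points → Category 1 (0-10).
Level 21 falls in the 21 band.
Grid: Level 21 × Category 1 = 71-76 months.

71-76 months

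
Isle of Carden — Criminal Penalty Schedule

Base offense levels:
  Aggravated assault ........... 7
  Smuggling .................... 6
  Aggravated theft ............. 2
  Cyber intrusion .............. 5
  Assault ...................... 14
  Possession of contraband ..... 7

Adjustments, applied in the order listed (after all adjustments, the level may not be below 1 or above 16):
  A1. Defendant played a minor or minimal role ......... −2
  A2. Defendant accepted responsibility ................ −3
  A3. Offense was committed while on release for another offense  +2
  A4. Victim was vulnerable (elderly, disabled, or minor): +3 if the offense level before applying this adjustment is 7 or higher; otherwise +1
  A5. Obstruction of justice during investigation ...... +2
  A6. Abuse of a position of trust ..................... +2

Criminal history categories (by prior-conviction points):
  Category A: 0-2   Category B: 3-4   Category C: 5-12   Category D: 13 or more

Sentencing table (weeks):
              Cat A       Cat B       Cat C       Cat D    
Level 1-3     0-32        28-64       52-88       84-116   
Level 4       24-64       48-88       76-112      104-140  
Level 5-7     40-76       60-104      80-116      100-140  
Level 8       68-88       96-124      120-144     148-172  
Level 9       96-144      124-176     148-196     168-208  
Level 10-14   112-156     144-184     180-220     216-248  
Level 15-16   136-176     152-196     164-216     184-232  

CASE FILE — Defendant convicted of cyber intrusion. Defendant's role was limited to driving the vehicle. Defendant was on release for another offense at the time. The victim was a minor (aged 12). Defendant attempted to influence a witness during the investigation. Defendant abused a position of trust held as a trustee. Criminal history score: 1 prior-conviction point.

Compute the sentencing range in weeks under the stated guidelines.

Base offense level for cyber intrusion: 5.
A1 applies: 5 − 2 = 3.
A2 does not apply.
A3 applies: 3 + 2 = 5.
A4 applies (level before this adjustment is 5 < 7, so +1): 5 + 1 = 6.
A5 applies: 6 + 2 = 8.
A6 applies: 8 + 2 = 10.
Final offense level: 10.
Criminal history: 1 prior point → Category A (0-2).
Level 10 falls in the 10-14 band.
Grid: Level 10-14 × Category A = 112-156 weeks.

112-156 weeks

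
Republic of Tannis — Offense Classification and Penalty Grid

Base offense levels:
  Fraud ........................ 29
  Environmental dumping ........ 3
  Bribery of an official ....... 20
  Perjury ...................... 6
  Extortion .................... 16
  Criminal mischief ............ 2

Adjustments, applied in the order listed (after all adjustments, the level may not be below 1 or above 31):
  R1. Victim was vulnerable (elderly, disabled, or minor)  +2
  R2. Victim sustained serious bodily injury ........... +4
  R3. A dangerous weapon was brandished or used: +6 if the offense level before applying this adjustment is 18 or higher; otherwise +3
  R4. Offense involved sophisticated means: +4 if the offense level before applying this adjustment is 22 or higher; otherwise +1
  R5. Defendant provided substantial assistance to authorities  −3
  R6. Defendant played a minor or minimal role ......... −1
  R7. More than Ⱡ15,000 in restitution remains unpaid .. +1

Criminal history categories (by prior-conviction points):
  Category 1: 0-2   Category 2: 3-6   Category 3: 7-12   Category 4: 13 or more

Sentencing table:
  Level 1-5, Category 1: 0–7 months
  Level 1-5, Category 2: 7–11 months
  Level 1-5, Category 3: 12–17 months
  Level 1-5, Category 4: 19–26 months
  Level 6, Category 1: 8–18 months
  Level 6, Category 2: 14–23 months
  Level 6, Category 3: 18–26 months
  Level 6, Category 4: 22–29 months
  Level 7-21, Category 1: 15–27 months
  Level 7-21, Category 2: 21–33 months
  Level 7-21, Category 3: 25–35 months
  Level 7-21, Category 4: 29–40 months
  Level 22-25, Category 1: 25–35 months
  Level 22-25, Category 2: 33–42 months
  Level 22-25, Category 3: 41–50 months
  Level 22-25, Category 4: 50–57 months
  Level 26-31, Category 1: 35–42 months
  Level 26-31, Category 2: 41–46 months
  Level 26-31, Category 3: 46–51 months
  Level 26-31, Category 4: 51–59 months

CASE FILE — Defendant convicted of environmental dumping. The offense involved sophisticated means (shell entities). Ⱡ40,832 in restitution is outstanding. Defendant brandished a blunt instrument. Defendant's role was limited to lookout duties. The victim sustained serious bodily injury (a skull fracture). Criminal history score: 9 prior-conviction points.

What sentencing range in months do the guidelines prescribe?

Base offense level for environmental dumping: 3.
R2 applies: 3 + 4 = 7.
R3 applies (level before this adjustment is 7 < 18, so +3): 7 + 3 = 10.
R4 applies (level before this adjustment is 10 < 22, so +1): 10 + 1 = 11.
R5 does not apply.
R6 applies: 11 − 1 = 10.
R7 applies: 10 + 1 = 11.
Final offense level: 11.
Criminal history: 9 prior points → Category 3 (7-12).
Level 11 falls in the 7-21 band.
Grid: Level 7-21 × Category 3 = 25-35 months.

25-35 months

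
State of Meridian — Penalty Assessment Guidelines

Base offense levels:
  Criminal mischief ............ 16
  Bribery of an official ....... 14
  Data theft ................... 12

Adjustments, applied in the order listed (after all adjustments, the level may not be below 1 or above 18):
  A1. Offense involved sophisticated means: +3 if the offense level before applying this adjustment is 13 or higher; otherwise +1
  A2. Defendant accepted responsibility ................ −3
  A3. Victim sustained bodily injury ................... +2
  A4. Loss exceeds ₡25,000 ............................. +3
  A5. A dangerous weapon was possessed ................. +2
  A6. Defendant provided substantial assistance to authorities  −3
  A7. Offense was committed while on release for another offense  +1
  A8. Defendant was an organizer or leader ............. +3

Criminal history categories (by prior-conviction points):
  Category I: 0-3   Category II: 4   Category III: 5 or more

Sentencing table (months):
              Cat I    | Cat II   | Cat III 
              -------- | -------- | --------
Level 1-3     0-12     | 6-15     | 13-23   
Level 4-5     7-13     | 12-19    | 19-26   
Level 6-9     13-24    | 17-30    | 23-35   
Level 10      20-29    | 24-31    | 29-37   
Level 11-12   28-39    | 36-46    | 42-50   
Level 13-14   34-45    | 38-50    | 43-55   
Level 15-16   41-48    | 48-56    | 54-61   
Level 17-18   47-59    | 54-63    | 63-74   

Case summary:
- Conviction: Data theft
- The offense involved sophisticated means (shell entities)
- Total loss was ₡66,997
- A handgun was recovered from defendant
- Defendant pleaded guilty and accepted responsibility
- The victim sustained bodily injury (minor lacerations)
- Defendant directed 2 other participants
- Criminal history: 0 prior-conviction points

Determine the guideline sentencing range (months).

47-59 months

Base offense level for data theft: 12.
A1 applies (level before this adjustment is 12 < 13, so +1): 12 + 1 = 13.
A2 applies: 13 − 3 = 10.
A3 applies: 10 + 2 = 12.
A4 applies: 12 + 3 = 15.
A5 applies: 15 + 2 = 17.
A6 does not apply.
A7 does not apply.
A8 applies: 17 + 3 = 20.
Level 20 exceeds the maximum of 18; capped at 18.
Final offense level: 18.
Criminal history: 0 prior points → Category I (0-3).
Level 18 falls in the 17-18 band.
Grid: Level 17-18 × Category I = 47-59 months.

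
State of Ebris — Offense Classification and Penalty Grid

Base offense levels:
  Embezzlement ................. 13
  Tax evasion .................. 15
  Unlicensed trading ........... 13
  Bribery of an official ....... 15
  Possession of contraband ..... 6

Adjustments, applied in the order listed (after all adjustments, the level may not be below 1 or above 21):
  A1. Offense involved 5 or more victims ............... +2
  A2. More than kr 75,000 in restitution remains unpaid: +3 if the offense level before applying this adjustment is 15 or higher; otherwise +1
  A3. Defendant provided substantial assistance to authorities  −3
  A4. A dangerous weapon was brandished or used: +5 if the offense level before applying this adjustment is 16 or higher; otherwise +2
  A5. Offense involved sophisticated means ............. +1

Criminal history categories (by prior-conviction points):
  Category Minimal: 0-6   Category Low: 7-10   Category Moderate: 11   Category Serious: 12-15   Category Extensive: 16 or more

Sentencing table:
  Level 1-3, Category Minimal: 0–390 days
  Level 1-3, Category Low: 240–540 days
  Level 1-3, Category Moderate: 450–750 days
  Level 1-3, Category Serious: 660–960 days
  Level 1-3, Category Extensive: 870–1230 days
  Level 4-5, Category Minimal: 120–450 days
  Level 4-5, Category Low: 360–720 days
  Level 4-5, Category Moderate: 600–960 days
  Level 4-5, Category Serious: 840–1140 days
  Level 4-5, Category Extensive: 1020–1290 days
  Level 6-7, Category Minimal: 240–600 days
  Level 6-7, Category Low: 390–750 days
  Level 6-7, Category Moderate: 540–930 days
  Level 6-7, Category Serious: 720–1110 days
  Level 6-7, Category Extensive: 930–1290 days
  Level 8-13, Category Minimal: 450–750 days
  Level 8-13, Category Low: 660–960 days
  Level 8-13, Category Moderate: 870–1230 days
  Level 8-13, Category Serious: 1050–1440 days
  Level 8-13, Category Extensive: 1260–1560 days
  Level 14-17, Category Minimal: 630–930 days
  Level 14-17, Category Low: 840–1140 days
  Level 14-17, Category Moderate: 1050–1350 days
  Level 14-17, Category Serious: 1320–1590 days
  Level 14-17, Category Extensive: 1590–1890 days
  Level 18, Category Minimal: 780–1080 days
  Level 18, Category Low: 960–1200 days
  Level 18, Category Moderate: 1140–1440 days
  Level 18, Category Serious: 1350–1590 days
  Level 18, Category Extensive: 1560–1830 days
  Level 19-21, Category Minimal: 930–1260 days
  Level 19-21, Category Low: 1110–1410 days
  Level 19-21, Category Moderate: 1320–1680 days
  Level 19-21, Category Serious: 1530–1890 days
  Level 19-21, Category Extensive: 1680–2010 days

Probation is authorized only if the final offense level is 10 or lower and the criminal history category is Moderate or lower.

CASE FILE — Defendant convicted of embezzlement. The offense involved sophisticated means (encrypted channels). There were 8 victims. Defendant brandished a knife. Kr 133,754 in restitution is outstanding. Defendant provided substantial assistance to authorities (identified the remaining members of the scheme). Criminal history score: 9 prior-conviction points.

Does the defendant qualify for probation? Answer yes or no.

No

Base offense level for embezzlement: 13.
A1 applies: 13 + 2 = 15.
A2 applies (level before this adjustment is 15 ≥ 15, so +3): 15 + 3 = 18.
A3 applies: 18 − 3 = 15.
A4 applies (level before this adjustment is 15 < 16, so +2): 15 + 2 = 17.
A5 applies: 17 + 1 = 18.
Final offense level: 18.
Criminal history: 9 prior points → Category Low (7-10).
Level 18 falls in the 18 band.
Grid: Level 18 × Category Low = 960-1200 days.
Probation check: level 18 > 10 and category Low ≤ Moderate → not eligible.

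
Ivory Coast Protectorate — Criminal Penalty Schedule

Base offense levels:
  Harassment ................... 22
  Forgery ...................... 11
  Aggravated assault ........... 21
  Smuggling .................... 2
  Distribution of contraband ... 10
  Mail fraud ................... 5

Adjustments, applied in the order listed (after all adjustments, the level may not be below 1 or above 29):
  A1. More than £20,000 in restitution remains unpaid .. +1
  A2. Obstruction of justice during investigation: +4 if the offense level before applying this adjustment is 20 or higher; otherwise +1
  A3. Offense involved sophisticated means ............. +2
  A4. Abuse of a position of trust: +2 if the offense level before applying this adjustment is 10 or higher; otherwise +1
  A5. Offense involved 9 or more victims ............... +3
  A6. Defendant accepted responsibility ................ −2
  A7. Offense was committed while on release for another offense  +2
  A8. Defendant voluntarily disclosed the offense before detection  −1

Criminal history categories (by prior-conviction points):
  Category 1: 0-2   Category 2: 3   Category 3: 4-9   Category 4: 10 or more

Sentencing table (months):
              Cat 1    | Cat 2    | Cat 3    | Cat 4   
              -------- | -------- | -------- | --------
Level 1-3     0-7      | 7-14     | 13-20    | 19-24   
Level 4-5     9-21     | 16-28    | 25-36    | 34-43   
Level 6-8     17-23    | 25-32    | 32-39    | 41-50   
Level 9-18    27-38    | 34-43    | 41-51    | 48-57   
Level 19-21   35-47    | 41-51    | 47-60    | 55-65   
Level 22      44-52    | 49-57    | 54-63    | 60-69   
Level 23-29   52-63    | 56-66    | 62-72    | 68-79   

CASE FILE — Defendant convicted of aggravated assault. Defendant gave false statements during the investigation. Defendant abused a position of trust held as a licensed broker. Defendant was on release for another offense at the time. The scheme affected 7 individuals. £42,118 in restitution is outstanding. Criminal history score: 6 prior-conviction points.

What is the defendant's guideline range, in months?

62-72 months

Base offense level for aggravated assault: 21.
A1 applies: 21 + 1 = 22.
A2 applies (level before this adjustment is 22 ≥ 20, so +4): 22 + 4 = 26.
A3 does not apply.
A4 applies (level before this adjustment is 26 ≥ 10, so +2): 26 + 2 = 28.
A5 does not apply.
A6 does not apply.
A7 applies: 28 + 2 = 30.
A8 does not apply.
Level 30 exceeds the maximum of 29; capped at 29.
Final offense level: 29.
Criminal history: 6 prior points → Category 3 (4-9).
Level 29 falls in the 23-29 band.
Grid: Level 23-29 × Category 3 = 62-72 months.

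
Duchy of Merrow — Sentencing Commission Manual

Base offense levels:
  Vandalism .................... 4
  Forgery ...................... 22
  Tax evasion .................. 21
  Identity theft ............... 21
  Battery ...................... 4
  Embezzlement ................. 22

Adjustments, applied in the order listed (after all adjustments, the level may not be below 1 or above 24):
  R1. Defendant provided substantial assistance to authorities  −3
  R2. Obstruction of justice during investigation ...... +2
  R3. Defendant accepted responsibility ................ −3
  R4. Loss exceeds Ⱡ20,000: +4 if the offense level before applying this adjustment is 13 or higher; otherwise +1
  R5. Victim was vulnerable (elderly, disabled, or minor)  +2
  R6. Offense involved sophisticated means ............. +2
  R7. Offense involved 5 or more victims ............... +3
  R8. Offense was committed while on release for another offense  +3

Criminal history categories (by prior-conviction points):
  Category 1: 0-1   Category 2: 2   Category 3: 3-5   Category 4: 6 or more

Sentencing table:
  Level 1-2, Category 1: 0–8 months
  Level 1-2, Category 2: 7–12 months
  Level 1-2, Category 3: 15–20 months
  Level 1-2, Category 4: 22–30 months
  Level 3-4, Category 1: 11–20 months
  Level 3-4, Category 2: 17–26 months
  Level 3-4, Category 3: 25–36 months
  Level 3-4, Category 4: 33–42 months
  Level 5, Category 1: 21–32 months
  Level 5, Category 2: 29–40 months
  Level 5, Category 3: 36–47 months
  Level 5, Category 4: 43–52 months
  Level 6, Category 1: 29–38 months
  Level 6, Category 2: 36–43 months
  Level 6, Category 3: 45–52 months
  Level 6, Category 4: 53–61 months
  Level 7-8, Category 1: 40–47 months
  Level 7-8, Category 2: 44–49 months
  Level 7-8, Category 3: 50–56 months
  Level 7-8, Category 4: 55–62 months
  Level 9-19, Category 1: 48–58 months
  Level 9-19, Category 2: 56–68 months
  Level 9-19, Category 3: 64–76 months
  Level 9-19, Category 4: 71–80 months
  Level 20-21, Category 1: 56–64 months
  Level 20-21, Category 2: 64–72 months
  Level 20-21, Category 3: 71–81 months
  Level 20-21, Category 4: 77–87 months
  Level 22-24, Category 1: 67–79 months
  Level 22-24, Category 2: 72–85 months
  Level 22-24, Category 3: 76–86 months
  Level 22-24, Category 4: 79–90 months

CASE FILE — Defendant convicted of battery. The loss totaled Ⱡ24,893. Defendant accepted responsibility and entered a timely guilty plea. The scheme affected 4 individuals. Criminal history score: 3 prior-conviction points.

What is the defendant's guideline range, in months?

15-20 months

Base offense level for battery: 4.
R2 does not apply.
R3 applies: 4 − 3 = 1.
R4 applies (level before this adjustment is 1 < 13, so +1): 1 + 1 = 2.
R5 does not apply.
Final offense level: 2.
Criminal history: 3 prior points → Category 3 (3-5).
Level 2 falls in the 1-2 band.
Grid: Level 1-2 × Category 3 = 15-20 months.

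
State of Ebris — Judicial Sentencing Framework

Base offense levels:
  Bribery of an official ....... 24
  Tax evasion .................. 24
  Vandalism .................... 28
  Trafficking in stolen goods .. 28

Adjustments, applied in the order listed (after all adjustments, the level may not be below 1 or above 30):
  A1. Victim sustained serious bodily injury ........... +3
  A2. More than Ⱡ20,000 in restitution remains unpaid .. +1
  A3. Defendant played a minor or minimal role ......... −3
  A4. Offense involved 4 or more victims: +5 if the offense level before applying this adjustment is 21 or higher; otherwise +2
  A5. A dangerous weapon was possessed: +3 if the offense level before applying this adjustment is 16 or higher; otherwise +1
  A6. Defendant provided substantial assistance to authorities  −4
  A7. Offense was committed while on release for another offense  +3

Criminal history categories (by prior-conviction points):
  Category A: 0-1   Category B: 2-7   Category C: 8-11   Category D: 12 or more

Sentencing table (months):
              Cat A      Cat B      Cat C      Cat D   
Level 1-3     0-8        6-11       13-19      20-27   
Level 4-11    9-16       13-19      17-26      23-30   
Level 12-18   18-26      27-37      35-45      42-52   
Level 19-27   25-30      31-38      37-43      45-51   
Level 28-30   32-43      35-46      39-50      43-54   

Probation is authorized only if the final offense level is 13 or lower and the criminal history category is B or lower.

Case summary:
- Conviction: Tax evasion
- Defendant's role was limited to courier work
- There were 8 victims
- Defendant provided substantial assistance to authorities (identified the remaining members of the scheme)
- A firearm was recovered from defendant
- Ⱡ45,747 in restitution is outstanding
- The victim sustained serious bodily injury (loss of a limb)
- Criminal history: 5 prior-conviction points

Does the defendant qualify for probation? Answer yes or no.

No

Base offense level for tax evasion: 24.
A1 applies: 24 + 3 = 27.
A2 applies: 27 + 1 = 28.
A3 applies: 28 − 3 = 25.
A4 applies (level before this adjustment is 25 ≥ 21, so +5): 25 + 5 = 30.
A5 applies (level before this adjustment is 30 ≥ 16, so +3): 30 + 3 = 33.
A6 applies: 33 − 4 = 29.
Final offense level: 29.
Criminal history: 5 prior points → Category B (2-7).
Level 29 falls in the 28-30 band.
Grid: Level 28-30 × Category B = 35-46 months.
Probation check: level 29 > 13 and category B ≤ B → not eligible.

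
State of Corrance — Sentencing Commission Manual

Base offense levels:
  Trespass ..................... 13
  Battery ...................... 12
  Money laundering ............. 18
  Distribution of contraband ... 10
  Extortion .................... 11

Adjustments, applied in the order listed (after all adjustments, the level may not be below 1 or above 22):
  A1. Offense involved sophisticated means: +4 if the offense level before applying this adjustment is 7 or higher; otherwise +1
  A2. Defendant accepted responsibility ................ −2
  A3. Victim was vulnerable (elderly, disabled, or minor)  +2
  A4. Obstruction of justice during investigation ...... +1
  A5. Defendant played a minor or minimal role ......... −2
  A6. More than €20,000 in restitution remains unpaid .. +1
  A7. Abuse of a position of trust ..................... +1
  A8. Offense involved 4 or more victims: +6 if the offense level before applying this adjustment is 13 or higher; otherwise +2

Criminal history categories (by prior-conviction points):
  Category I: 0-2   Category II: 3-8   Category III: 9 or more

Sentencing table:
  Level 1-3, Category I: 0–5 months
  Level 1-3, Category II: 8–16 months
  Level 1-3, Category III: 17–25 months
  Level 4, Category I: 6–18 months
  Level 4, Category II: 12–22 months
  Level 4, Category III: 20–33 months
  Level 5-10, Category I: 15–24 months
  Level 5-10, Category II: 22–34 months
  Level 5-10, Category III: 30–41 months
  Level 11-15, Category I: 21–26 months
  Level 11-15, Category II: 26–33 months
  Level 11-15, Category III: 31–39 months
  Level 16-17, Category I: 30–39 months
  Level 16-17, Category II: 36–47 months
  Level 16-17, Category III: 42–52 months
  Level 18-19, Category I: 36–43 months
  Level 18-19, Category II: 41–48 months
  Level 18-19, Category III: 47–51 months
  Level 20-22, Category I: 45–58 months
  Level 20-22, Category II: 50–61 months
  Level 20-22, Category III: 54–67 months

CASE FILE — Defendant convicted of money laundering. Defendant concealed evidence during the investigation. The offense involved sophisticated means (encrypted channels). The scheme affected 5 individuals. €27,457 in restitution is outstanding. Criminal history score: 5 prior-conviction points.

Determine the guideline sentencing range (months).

Base offense level for money laundering: 18.
A1 applies (level before this adjustment is 18 ≥ 7, so +4): 18 + 4 = 22.
A2 does not apply.
A3 does not apply.
A4 applies: 22 + 1 = 23.
A6 applies: 23 + 1 = 24.
A8 applies (level before this adjustment is 24 ≥ 13, so +6): 24 + 6 = 30.
Level 30 exceeds the maximum of 22; capped at 22.
Final offense level: 22.
Criminal history: 5 prior points → Category II (3-8).
Level 22 falls in the 20-22 band.
Grid: Level 20-22 × Category II = 50-61 months.

50-61 months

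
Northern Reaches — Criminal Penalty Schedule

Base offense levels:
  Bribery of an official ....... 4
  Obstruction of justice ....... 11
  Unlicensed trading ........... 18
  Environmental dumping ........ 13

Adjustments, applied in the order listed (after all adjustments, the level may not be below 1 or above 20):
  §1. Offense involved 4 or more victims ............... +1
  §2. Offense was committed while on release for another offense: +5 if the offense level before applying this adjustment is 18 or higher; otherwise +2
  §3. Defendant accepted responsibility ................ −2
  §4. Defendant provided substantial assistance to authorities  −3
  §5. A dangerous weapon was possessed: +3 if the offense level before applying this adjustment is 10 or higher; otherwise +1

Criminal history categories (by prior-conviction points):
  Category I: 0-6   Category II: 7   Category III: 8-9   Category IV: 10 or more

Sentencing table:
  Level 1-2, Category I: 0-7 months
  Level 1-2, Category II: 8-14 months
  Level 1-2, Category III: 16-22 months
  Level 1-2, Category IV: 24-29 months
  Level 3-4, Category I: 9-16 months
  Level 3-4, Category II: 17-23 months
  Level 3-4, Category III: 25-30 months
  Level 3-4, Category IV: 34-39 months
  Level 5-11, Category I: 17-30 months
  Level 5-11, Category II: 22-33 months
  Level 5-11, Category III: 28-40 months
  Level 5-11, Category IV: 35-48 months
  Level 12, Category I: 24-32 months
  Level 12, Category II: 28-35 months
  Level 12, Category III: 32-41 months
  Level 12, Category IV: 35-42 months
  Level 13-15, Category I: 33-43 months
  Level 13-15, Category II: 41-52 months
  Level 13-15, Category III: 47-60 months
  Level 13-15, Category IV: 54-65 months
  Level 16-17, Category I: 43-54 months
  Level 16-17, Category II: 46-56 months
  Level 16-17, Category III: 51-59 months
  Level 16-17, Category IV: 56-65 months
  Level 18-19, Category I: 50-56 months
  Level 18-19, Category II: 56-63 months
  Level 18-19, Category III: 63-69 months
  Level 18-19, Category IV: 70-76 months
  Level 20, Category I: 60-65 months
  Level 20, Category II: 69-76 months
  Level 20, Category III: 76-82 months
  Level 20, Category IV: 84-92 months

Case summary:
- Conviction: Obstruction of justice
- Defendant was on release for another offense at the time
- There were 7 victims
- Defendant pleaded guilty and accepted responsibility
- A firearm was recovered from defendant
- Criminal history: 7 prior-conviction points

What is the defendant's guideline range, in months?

41-52 months

Base offense level for obstruction of justice: 11.
§1 applies: 11 + 1 = 12.
§2 applies (level before this adjustment is 12 < 18, so +2): 12 + 2 = 14.
§3 applies: 14 − 2 = 12.
§4 does not apply.
§5 applies (level before this adjustment is 12 ≥ 10, so +3): 12 + 3 = 15.
Final offense level: 15.
Criminal history: 7 prior points → Category II (7).
Level 15 falls in the 13-15 band.
Grid: Level 13-15 × Category II = 41-52 months.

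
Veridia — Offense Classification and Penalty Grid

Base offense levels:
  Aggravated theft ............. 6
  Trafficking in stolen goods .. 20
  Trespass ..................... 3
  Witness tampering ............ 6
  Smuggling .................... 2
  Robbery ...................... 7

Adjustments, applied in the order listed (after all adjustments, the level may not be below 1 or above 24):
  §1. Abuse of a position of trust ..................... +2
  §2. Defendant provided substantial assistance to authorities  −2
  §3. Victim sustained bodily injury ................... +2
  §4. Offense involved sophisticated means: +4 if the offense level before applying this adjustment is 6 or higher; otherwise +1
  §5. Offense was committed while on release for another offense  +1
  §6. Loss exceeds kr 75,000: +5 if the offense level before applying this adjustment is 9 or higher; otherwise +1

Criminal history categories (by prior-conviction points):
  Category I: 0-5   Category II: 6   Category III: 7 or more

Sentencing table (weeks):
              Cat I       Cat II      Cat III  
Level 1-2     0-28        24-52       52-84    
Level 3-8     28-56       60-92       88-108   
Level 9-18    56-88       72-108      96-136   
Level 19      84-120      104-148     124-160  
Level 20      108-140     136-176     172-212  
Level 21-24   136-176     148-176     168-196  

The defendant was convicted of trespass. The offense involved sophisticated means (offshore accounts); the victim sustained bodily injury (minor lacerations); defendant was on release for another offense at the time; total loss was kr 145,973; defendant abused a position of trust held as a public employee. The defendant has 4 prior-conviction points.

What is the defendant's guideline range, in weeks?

56-88 weeks

Base offense level for trespass: 3.
§1 applies: 3 + 2 = 5.
§3 applies: 5 + 2 = 7.
§4 applies (level before this adjustment is 7 ≥ 6, so +4): 7 + 4 = 11.
§5 applies: 11 + 1 = 12.
§6 applies (level before this adjustment is 12 ≥ 9, so +5): 12 + 5 = 17.
Final offense level: 17.
Criminal history: 4 prior points → Category I (0-5).
Level 17 falls in the 9-18 band.
Grid: Level 9-18 × Category I = 56-88 weeks.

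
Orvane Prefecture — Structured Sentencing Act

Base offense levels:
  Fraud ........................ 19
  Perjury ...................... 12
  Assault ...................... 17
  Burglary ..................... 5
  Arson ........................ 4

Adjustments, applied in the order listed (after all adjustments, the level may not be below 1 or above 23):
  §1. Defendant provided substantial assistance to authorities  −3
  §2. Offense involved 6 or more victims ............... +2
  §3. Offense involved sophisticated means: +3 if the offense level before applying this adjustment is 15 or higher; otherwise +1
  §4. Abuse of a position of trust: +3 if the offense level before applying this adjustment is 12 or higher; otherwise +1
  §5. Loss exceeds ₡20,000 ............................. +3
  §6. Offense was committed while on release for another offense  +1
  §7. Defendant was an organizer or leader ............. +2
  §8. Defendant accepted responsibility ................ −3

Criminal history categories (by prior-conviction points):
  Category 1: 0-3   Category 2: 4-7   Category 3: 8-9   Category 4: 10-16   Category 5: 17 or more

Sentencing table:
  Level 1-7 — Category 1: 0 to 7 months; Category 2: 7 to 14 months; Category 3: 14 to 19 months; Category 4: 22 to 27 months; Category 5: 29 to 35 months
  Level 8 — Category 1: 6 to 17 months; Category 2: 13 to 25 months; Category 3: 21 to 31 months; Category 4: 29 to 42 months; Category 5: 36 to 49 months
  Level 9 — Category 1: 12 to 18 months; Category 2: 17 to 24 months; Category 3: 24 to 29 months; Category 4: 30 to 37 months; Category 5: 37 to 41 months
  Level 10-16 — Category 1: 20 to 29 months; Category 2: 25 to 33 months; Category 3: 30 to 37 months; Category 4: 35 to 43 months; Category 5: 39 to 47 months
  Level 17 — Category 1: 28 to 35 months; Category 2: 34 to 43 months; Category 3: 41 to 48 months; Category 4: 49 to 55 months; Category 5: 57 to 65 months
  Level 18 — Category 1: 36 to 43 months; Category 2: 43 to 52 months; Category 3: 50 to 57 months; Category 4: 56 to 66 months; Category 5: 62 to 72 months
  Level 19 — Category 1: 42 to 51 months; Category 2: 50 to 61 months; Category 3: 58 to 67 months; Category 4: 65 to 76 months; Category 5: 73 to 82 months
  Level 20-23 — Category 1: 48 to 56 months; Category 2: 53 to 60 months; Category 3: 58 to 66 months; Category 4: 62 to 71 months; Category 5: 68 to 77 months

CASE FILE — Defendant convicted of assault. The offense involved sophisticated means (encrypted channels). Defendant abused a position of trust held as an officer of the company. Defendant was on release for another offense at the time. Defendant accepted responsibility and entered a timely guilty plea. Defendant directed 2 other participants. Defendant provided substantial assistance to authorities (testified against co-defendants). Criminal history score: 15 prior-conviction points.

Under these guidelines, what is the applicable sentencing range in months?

Base offense level for assault: 17.
§1 applies: 17 − 3 = 14.
§3 applies (level before this adjustment is 14 < 15, so +1): 14 + 1 = 15.
§4 applies (level before this adjustment is 15 ≥ 12, so +3): 15 + 3 = 18.
§6 applies: 18 + 1 = 19.
§7 applies: 19 + 2 = 21.
§8 applies: 21 − 3 = 18.
Final offense level: 18.
Criminal history: 15 prior points → Category 4 (10-16).
Level 18 falls in the 18 band.
Grid: Level 18 × Category 4 = 56-66 months.

56-66 months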